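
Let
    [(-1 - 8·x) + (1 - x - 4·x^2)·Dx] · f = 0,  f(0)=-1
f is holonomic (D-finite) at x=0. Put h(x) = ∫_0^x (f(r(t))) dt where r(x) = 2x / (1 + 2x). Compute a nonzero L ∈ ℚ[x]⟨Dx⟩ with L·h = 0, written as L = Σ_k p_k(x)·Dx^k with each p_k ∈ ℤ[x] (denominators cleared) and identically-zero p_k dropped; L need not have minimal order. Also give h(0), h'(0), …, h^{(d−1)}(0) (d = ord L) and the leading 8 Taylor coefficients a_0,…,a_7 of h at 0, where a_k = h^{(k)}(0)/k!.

f: a_k = -1, -1, -5, -9, -29, -65, -181, -441, …
Substitute x→r, Dx→(1/r')Dx; clear ⇒ L₀.
h=∫h₀ ⇒ L = L₀·Dx.
L = (2 + 36·x)·Dx + (-1 - 4·x + 12·x^2 + 32·x^3)·Dx^2  (order 2).
h: a_k = 0, -1, -1, -16/3, 0, -256/5, 256/3, -5120/7, …
ICs: h(0) = 0, h′(0) = -1.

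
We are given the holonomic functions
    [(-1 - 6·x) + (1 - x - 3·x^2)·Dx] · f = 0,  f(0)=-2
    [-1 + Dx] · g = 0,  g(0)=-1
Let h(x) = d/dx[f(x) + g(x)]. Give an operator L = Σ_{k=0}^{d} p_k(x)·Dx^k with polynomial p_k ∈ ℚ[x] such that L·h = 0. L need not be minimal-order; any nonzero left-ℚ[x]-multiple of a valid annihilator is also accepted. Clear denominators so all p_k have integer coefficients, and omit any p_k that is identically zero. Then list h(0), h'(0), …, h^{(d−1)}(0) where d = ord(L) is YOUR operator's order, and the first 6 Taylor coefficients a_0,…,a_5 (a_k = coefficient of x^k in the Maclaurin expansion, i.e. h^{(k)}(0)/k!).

f: a_k = -2, -2, -8, -14, -38, -80, …
g: a_k = -1, -1, -1/2, -1/6, -1/24, -1/120, …
L₀ := lclm(L_f,L_g); ord L₀ ≤ 1+1.
Derive L from L₀ (diff closure).
L = (34 + 278·x + 312·x^2 + 756·x^3 + 162·x^4) + (-41 - 284·x - 341·x^2 - 672·x^3 + 45·x^4 + 54·x^5)·Dx + (7 + 6·x + 29·x^2 - 84·x^3 - 207·x^4 - 54·x^5)·Dx^2  (order 2).
h: a_k = -3, -17, -85/2, -913/6, -9601/24, -139681/120, …
ICs: h(0) = -3, h′(0) = -17.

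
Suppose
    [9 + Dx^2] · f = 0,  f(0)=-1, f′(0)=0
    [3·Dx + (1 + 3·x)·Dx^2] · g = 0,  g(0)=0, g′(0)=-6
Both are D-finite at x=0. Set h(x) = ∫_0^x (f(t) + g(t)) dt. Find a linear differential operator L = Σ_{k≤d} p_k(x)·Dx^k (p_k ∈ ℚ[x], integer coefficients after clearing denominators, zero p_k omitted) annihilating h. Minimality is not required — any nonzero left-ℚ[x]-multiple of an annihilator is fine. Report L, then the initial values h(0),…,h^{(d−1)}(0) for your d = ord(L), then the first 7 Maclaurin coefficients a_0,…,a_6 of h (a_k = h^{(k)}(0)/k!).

L = (63 + 54·x + 81·x^2)·Dx^2 + (9 + 45·x + 81·x^2 + 81·x^3)·Dx^3 + (7 + 6·x + 9·x^2)·Dx^4 + (1 + 5·x + 9·x^2 + 9·x^3)·Dx^5  (order 5).
h: a_k = 0, -1, -3, 9/2, -9/2, 297/40, -81/5, …
ICs: h(0) = 0, h′(0) = -1, h′′(0) = -6, h′′′(0) = 27, h′′′′(0) = -108.

f: a_k = -1, 0, 9/2, 0, -27/8, 0, 81/80, …
g: a_k = 0, -6, 9, -18, 81/2, -486/5, 243, …
Sum ⇒ L₀ = lclm(L_f,L_g) in ℚ(x)⟨Dx⟩.
h=∫₀ˣh₀: take L = L₀·Dx.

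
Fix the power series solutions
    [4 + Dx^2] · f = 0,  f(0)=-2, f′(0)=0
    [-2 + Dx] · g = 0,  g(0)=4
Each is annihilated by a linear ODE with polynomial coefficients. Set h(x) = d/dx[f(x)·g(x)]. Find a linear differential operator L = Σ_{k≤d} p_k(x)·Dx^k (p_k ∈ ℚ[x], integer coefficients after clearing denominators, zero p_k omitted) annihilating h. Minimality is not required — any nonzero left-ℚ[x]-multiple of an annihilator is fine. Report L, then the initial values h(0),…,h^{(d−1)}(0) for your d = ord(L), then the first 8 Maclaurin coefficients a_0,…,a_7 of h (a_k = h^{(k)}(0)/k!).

L = 8 - 4·Dx + Dx^2  (order 2).
h: a_k = -16, 0, 64, 256/3, 128/3, 0, -512/45, -2048/315, …
ICs: h(0) = -16, h′(0) = 0.

f: a_k = -2, 0, 4, 0, -4/3, 0, 8/45, 0, …
g: a_k = 4, 8, 8, 16/3, 8/3, 16/15, 16/45, 32/315, …
h₀=f·g: eliminate ⇒ L₀, order ≤ 2·1.
h₀' ⇒ L via d/dx closure of L₀.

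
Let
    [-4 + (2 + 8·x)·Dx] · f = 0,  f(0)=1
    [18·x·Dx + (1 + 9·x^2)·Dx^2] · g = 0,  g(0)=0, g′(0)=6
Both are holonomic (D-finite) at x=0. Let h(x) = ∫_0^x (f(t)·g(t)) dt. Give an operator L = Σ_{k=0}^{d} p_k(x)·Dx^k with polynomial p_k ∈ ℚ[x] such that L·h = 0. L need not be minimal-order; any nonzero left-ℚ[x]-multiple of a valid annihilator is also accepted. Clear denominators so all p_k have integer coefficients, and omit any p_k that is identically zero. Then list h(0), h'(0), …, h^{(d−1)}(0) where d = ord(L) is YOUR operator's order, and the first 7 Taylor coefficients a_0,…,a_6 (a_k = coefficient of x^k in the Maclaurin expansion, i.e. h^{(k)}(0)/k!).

f: a_k = 1, 2, -2, 4, -10, 28, -84, …
g: a_k = 0, 6, 0, -18, 0, 486/5, 0, …
L₀ := L_f ⊗_s L_g (sym. prod.), ord ≤ 2.
h=∫₀ˣh₀: take L = L₀·Dx.
L = (12 - 36·x - 36·x^2)·Dx + (-4 + 2·x + 108·x^2 + 144·x^3)·Dx^2 + (1 + 8·x + 25·x^2 + 72·x^3 + 144·x^4)·Dx^3  (order 3).
h: a_k = 0, 0, 3, 4, -15/2, -12/5, 61/5, …
ICs: h(0) = 0, h′(0) = 0, h′′(0) = 6.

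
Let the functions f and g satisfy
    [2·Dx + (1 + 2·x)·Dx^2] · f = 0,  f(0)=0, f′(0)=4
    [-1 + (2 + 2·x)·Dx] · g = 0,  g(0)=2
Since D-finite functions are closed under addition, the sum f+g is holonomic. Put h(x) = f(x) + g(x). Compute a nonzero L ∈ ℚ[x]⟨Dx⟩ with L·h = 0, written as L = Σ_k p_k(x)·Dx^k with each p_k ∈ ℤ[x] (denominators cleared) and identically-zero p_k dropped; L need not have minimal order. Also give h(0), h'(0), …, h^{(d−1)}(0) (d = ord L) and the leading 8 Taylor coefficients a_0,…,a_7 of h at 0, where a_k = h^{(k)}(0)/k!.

f: a_k = 0, 4, -4, 16/3, -8, 64/5, -64/3, 256/7, …
g: a_k = 2, 1, -1/4, 1/8, -5/64, 7/128, -21/512, 33/1024, …
Sum ⇒ L₀ = lclm(L_f,L_g) in ℚ(x)⟨Dx⟩.
L = (10 + 4·x)·Dx + (29 + 52·x + 20·x^2)·Dx^2 + (6 + 22·x + 24·x^2 + 8·x^3)·Dx^3  (order 3).
h: a_k = 2, 5, -17/4, 131/24, -517/64, 8227/640, -32831/1536, 262375/7168, …
ICs: h(0) = 2, h′(0) = 5, h′′(0) = -17/2.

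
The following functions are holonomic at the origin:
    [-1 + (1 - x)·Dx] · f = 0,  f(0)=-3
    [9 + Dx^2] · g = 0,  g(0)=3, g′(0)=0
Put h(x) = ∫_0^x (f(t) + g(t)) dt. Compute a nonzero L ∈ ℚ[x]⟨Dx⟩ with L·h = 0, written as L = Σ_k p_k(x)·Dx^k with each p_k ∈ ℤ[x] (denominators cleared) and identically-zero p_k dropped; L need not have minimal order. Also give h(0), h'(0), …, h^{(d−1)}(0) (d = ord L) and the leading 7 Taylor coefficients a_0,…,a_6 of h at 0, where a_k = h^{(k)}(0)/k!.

f: a_k = -3, -3, -3, -3, -3, -3, -3, …
g: a_k = 3, 0, -27/2, 0, 81/8, 0, -243/80, …
f+g: L₀ = lclm(L_f,L_g), ord ≤ 1+2.
∫: right-multiply L₀ by Dx.
L = (135 - 162·x + 81·x^2)·Dx + (-99 + 261·x - 243·x^2 + 81·x^3)·Dx^2 + (15 - 18·x + 9·x^2)·Dx^3 + (-11 + 29·x - 27·x^2 + 9·x^3)·Dx^4  (order 4).
h: a_k = 0, 0, -3/2, -11/2, -3/4, 57/40, -1/2, …
ICs: h(0) = 0, h′(0) = 0, h′′(0) = -3, h′′′(0) = -33.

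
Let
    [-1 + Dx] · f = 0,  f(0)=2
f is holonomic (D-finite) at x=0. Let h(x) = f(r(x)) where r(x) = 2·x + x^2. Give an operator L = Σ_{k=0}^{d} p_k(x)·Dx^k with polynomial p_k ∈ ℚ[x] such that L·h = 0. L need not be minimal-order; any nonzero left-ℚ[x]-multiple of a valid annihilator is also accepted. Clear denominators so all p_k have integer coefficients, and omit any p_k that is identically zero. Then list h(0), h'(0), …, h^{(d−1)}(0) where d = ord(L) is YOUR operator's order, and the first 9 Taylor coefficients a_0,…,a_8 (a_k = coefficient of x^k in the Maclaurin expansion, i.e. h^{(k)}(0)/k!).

L = (-2 - 2·x) + Dx  (order 1).
h: a_k = 2, 4, 6, 20/3, 19/3, 26/5, 173/45, 814/315, 45/28, …
ICs: h(0) = 2.

f: a_k = 2, 2, 1, 1/3, 1/12, 1/60, 1/360, 1/2520, 1/20160, …
Substitute x→r, Dx→(1/r')Dx; clear ⇒ L₀.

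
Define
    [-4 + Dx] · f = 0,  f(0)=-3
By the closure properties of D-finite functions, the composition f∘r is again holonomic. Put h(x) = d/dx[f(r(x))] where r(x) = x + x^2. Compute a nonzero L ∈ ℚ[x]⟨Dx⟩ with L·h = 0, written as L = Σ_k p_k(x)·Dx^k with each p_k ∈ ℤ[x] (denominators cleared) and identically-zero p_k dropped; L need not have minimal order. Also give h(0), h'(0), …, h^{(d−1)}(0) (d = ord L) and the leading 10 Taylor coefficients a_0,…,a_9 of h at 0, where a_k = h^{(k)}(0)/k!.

L = (6 + 16·x + 16·x^2) + (-1 - 2·x)·Dx  (order 1).
h: a_k = -12, -72, -240, -608, -1248, -11072/5, -52096/15, -34560/7, -675968/105, -7369472/945, …
ICs: h(0) = -12.

f: a_k = -3, -12, -24, -32, -32, -128/5, -256/15, -1024/105, -512/105, -2048/945, …
h₀=f(r): pull back L_f along r ⇒ L₀.
h₀' ⇒ L via d/dx closure of L₀.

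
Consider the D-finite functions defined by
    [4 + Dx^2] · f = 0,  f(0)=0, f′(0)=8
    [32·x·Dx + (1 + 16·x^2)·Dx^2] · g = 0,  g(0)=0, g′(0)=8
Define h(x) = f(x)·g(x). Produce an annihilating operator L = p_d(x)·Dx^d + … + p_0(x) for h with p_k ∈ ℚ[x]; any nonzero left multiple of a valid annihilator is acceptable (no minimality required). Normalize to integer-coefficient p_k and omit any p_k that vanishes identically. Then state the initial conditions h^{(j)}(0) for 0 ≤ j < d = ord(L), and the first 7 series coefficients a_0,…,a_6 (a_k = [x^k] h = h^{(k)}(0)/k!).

f: a_k = 0, 8, 0, -16/3, 0, 16/15, 0, …
g: a_k = 0, 8, 0, -128/3, 0, 2048/5, 0, …
Product ⇒ symmetric product L₀, ord ≤ 4.
L = (1360 + 60416·x^2 + 106496·x^4 + 262144·x^6 + 1048576·x^8) + (2304·x + 45056·x^3 + 196608·x^5 + 1048576·x^7)·Dx + (360 + 15872·x^2 + 36864·x^4 + 131072·x^6 + 524288·x^8)·Dx^2 + (576·x + 11264·x^3 + 49152·x^5 + 262144·x^7)·Dx^3 + (5 + 192·x^2 + 2560·x^4 + 16384·x^6 + 65536·x^8)·Dx^4  (order 4).
h: a_k = 0, 0, 64, 0, -384, 0, 31616/9, …
ICs: h(0) = 0, h′(0) = 0, h′′(0) = 128, h′′′(0) = 0.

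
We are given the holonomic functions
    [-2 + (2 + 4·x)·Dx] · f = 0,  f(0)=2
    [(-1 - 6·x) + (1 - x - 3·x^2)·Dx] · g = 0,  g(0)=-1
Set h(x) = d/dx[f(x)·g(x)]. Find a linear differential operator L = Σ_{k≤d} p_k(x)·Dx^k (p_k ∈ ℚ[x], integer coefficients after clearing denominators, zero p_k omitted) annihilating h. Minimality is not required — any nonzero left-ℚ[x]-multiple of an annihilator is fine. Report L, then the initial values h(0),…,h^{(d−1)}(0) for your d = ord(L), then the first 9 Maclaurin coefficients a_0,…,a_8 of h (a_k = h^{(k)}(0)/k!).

L = (9 + 66·x + 165·x^2 + 210·x^3 + 135·x^4) + (-2 - 9·x - 6·x^2 + 38·x^3 + 87·x^4 + 54·x^5)·Dx  (order 1).
h: a_k = -4, -18, -66, -191, -1155/2, -6147/4, -16989/4, -87579/8, -921555/32, …
ICs: h(0) = -4.

f: a_k = 2, 2, -1, 1, -5/4, 7/4, -21/8, 33/8, -429/64, …
g: a_k = -1, -1, -4, -7, -19, -40, -97, -217, -508, …
Sym-product of L_f,L_g gives L₀ (≤ ord 1).
Differentiate: ansatz ord ≤ ord L₀ ⇒ L.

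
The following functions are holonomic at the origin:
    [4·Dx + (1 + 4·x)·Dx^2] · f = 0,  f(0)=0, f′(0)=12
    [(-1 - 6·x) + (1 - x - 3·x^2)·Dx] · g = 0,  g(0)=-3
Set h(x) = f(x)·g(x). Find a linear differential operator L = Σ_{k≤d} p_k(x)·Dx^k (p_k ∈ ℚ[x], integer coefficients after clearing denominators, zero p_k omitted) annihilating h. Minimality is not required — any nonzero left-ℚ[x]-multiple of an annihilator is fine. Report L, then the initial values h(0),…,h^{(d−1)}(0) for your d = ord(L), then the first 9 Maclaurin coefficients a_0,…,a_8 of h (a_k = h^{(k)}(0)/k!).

f: a_k = 0, 12, -24, 64, -192, 3072/5, -2048, 49152/7, -24576, …
g: a_k = -3, -3, -12, -21, -57, -120, -291, -651, -1524, …
Sym-product of L_f,L_g gives L₀ (≤ ord 2).
L = (10 + 48·x) + (-2 + 24·x + 60·x^2)·Dx + (-1 - 3·x + 7·x^2 + 12·x^3)·Dx^2  (order 2).
h: a_k = 0, -36, 36, -264, 420, -11076/5, 25944/5, -788268/35, 2337036/35, …
ICs: h(0) = 0, h′(0) = -36.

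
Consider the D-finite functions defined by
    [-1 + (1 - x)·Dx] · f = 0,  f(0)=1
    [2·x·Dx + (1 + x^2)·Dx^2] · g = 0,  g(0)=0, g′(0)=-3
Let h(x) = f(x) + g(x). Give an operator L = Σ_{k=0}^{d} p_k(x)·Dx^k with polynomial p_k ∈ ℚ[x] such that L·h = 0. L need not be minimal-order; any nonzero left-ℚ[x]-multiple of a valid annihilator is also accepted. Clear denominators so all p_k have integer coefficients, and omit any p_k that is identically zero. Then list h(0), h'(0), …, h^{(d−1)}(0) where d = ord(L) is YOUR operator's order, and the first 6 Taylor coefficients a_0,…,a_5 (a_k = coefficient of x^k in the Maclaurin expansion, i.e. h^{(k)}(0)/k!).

L = (-2 + 8·x + 6·x^2)·Dx + (4 - 2·x + 4·x^2 + 6·x^3)·Dx^2 + (-1 + x^4)·Dx^3  (order 3).
h: a_k = 1, -2, 1, 2, 1, 2/5, …
ICs: h(0) = 1, h′(0) = -2, h′′(0) = 2.

f: a_k = 1, 1, 1, 1, 1, 1, …
g: a_k = 0, -3, 0, 1, 0, -3/5, …
L₀ := lclm(L_f,L_g); ord L₀ ≤ 1+2.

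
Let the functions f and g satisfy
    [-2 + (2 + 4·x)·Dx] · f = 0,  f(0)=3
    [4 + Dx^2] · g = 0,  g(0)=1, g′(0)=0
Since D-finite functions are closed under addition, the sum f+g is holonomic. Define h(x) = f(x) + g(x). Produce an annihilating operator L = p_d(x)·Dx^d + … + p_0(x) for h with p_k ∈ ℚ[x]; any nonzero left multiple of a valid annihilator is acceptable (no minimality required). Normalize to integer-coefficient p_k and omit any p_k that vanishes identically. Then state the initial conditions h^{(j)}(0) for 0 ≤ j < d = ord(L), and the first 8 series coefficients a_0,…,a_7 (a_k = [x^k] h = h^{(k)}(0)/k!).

f: a_k = 3, 3, -3/2, 3/2, -15/8, 21/8, -63/16, 99/16, …
g: a_k = 1, 0, -2, 0, 2/3, 0, -4/45, 0, …
f+g: L₀ = lclm(L_f,L_g), ord ≤ 1+2.
L = (-28 - 64·x - 64·x^2) + (12 + 88·x + 192·x^2 + 128·x^3)·Dx + (-7 - 16·x - 16·x^2)·Dx^2 + (3 + 22·x + 48·x^2 + 32·x^3)·Dx^3  (order 3).
h: a_k = 4, 3, -7/2, 3/2, -29/24, 21/8, -2899/720, 99/16, …
ICs: h(0) = 4, h′(0) = 3, h′′(0) = -7.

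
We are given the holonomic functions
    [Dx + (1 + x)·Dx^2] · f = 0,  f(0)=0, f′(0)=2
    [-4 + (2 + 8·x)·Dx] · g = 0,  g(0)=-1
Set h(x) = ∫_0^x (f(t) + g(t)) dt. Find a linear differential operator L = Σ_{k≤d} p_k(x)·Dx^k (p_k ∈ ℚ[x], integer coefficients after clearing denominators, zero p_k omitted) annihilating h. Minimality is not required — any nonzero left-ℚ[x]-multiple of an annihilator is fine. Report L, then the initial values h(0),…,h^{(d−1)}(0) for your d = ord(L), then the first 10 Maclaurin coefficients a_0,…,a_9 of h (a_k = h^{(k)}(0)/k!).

L = (-8 + 4·x)·Dx^2 + (-10 - 8·x + 20·x^2)·Dx^3 + (-1 - 3·x + 6·x^2 + 8·x^3)·Dx^4  (order 4).
h: a_k = 0, -1, 0, 1/3, -5/6, 19/10, -23/5, 251/21, -923/28, 3431/36, …
ICs: h(0) = 0, h′(0) = -1, h′′(0) = 0, h′′′(0) = 2.

f: a_k = 0, 2, -1, 2/3, -1/2, 2/5, -1/3, 2/7, -1/4, 2/9, …
g: a_k = -1, -2, 2, -4, 10, -28, 84, -264, 858, -2860, …
f+g: L₀ = lclm(L_f,L_g), ord ≤ 2+1.
Integrate: L := L₀·Dx.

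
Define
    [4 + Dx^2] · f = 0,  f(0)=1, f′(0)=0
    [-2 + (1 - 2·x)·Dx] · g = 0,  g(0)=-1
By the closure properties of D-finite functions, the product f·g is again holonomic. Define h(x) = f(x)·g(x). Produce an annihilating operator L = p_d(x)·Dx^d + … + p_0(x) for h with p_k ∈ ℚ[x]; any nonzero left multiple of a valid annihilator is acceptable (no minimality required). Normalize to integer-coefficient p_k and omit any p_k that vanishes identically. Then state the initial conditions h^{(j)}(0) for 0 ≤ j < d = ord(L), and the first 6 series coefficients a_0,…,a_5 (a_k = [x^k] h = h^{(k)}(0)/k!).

L = (-4 + 8·x) + 4·Dx + (-1 + 2·x)·Dx^2  (order 2).
h: a_k = -1, -2, -2, -4, -26/3, -52/3, …
ICs: h(0) = -1, h′(0) = -2.

f: a_k = 1, 0, -2, 0, 2/3, 0, …
g: a_k = -1, -2, -4, -8, -16, -32, …
h₀=f·g: eliminate ⇒ L₀, order ≤ 2·1.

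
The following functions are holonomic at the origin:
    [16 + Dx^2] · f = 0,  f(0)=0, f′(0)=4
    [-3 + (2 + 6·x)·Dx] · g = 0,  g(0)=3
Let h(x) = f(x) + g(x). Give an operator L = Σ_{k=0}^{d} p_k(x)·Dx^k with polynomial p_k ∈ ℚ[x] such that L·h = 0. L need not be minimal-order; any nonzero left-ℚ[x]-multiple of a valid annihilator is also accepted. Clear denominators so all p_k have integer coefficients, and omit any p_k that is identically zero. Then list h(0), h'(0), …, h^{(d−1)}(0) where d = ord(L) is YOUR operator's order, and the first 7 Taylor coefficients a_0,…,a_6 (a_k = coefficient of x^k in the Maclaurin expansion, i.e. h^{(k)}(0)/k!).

L = (-4368 - 18432·x - 27648·x^2) + (1760 + 17568·x + 55296·x^2 + 55296·x^3)·Dx + (-273 - 1152·x - 1728·x^2)·Dx^2 + (110 + 1098·x + 3456·x^2 + 3456·x^3)·Dx^3  (order 3).
h: a_k = 3, 17/2, -27/8, -269/48, -1215/128, 109313/3840, -45927/1024, …
ICs: h(0) = 3, h′(0) = 17/2, h′′(0) = -27/4.

f: a_k = 0, 4, 0, -32/3, 0, 128/15, 0, …
g: a_k = 3, 9/2, -27/8, 81/16, -1215/128, 5103/256, -45927/1024, …
Weyl lclm of L_f,L_g ⇒ L₀ (ord ≤ 3).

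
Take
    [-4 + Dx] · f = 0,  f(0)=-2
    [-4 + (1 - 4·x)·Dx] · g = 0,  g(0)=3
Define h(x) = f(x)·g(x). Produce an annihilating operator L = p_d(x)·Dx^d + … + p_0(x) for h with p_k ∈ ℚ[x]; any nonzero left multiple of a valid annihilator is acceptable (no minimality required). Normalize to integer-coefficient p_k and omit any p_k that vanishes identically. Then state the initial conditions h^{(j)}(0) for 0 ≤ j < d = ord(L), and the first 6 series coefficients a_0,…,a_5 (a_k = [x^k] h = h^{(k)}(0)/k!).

f: a_k = -2, -8, -16, -64/3, -64/3, -256/15, …
g: a_k = 3, 12, 48, 192, 768, 3072, …
h₀=f·g: eliminate ⇒ L₀, order ≤ 1·1.
L = (8 - 16·x) + (-1 + 4·x)·Dx  (order 1).
h: a_k = -6, -48, -240, -1024, -4160, -83456/5, …
ICs: h(0) = -6.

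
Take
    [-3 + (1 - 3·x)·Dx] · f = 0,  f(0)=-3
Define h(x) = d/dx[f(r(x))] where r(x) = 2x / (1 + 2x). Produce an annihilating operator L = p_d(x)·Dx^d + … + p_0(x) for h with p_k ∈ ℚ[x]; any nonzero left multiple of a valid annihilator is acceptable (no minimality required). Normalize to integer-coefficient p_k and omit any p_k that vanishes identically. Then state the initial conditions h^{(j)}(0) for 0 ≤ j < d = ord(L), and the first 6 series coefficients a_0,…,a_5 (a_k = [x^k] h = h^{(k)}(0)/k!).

f: a_k = -3, -9, -27, -81, -243, -729, …
Change of var in L_f (x↦r) gives L₀.
Derive L from L₀ (diff closure).
L = 8 + (-1 + 4·x)·Dx  (order 1).
h: a_k = -18, -144, -864, -4608, -23040, -110592, …
ICs: h(0) = -18.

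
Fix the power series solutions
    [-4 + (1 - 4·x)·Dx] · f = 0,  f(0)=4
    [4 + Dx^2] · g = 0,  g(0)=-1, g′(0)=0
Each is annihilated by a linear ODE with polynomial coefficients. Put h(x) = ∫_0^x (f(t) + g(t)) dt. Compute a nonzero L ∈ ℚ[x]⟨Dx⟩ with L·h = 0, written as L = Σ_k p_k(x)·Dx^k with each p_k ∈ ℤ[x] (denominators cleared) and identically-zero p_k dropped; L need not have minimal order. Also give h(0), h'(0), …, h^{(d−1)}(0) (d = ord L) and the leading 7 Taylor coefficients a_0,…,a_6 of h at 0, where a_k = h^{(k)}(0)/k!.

f: a_k = 4, 16, 64, 256, 1024, 4096, 16384, …
g: a_k = -1, 0, 2, 0, -2/3, 0, 4/45, …
Weyl lclm of L_f,L_g ⇒ L₀ (ord ≤ 3).
∫: right-multiply L₀ by Dx.
L = (400 - 128·x + 256·x^2)·Dx + (-36 + 176·x - 192·x^2 + 256·x^3)·Dx^2 + (100 - 32·x + 64·x^2)·Dx^3 + (-9 + 44·x - 48·x^2 + 64·x^3)·Dx^4  (order 4).
h: a_k = 0, 3, 8, 22, 64, 614/3, 2048/3, …
ICs: h(0) = 0, h′(0) = 3, h′′(0) = 16, h′′′(0) = 132.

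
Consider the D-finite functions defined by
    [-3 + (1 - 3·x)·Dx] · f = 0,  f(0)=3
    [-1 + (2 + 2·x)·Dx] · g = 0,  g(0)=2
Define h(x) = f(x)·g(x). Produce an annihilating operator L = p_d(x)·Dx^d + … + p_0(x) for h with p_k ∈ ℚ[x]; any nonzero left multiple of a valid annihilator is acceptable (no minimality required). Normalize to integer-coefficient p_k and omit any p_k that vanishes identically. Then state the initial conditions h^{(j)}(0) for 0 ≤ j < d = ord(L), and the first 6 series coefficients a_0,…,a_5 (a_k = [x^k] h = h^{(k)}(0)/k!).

f: a_k = 3, 9, 27, 81, 243, 729, …
g: a_k = 2, 1, -1/4, 1/8, -5/64, 7/128, …
Sym-product of L_f,L_g gives L₀ (≤ ord 1).
L = (7 + 3·x) + (-2 + 4·x + 6·x^2)·Dx  (order 1).
h: a_k = 6, 21, 249/4, 1497/8, 35913/64, 215499/128, …
ICs: h(0) = 6.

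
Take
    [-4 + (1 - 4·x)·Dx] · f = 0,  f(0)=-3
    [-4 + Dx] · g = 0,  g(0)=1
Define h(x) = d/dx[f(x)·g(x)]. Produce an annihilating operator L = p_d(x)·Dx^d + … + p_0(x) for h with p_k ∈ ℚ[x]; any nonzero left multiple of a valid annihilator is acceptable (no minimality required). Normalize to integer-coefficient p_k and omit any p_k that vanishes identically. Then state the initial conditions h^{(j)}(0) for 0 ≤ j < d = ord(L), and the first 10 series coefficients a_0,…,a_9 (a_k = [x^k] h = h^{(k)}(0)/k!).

L = (10 - 32·x + 32·x^2) + (-1 + 6·x - 8·x^2)·Dx  (order 1).
h: a_k = -24, -240, -1536, -8320, -41728, -1001984/5, -2805760/3, -448925696/105, -404033536/21, -80806715392/945, …
ICs: h(0) = -24.

f: a_k = -3, -12, -48, -192, -768, -3072, -12288, -49152, -196608, -786432, …
g: a_k = 1, 4, 8, 32/3, 32/3, 128/15, 256/45, 1024/315, 512/315, 2048/2835, …
L₀ := L_f ⊗_s L_g (sym. prod.), ord ≤ 1.
Derive L from L₀ (diff closure).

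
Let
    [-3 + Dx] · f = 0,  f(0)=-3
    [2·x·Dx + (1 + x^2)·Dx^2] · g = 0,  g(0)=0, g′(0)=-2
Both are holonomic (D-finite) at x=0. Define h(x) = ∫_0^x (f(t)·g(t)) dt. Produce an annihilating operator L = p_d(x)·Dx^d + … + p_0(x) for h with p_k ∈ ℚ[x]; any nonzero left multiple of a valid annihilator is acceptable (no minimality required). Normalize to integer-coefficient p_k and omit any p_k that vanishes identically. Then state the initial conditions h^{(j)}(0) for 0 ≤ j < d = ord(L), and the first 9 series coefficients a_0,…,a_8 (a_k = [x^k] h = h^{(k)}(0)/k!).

L = (9 - 6·x + 9·x^2)·Dx + (-6 + 2·x - 6·x^2)·Dx^2 + (1 + x^2)·Dx^3  (order 3).
h: a_k = 0, 0, 3, 6, 25/4, 21/5, 83/40, 27/28, 1083/2240, …
ICs: h(0) = 0, h′(0) = 0, h′′(0) = 6.

f: a_k = -3, -9, -27/2, -27/2, -81/8, -243/40, -243/80, -729/560, -2187/4480, …
g: a_k = 0, -2, 0, 2/3, 0, -2/5, 0, 2/7, 0, …
Product ⇒ symmetric product L₀, ord ≤ 2.
∫: right-multiply L₀ by Dx.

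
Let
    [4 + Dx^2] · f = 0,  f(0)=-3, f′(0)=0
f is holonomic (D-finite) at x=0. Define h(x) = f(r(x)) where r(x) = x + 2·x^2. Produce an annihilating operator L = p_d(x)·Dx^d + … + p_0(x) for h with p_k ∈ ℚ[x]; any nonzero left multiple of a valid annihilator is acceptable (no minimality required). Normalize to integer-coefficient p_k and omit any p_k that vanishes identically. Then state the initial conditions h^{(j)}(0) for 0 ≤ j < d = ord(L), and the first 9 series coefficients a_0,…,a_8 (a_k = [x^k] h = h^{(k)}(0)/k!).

L = (4 + 48·x + 192·x^2 + 256·x^3) - 4·Dx + (1 + 4·x)·Dx^2  (order 2).
h: a_k = -3, 0, 6, 24, 22, -16, -716/15, -304/5, -1682/105, …
ICs: h(0) = -3, h′(0) = 0.

f: a_k = -3, 0, 6, 0, -2, 0, 4/15, 0, -2/105, …
f∘r: x↦r, Dx↦Dx/r' in L_f ⇒ L₀.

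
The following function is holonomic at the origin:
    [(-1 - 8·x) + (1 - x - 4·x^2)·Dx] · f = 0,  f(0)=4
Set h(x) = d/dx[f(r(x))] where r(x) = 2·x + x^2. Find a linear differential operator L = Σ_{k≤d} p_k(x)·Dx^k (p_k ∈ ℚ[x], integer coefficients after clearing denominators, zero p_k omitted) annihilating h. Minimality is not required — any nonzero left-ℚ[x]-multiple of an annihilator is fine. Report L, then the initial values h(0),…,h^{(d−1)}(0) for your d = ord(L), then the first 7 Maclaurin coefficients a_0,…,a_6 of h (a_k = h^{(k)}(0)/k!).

L = (21 + 150·x + 987·x^2 + 2192·x^3 + 2148·x^4 + 960·x^5 + 160·x^6) + (-1 - 15·x + 27·x^2 + 345·x^3 + 700·x^4 + 588·x^5 + 224·x^6 + 32·x^7)·Dx  (order 1).
h: a_k = 8, 168, 1104, 9232, 61240, 419736, 2705696, …
ICs: h(0) = 8.

f: a_k = 4, 4, 20, 36, 116, 260, 724, …
h₀=f(r): pull back L_f along r ⇒ L₀.
h=h₀': d/dx-closure on L₀ ⇒ L.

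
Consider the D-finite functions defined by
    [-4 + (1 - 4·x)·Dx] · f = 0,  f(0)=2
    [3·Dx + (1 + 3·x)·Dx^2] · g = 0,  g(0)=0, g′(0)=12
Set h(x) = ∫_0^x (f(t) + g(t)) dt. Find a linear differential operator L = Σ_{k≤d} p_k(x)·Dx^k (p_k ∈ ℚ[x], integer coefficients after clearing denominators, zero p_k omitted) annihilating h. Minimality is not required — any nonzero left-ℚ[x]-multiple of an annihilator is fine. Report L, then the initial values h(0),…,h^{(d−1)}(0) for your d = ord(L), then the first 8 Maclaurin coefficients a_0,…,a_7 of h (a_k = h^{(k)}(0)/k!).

L = (432 + 288·x)·Dx^2 + (78 + 720·x + 576·x^2)·Dx^3 + (-11 - x + 144·x^2 + 144·x^3)·Dx^4  (order 4).
h: a_k = 0, 2, 10, 14/3, 41, 431/5, 5606/15, 7706/7, …
ICs: h(0) = 0, h′(0) = 2, h′′(0) = 20, h′′′(0) = 28.

f: a_k = 2, 8, 32, 128, 512, 2048, 8192, 32768, …
g: a_k = 0, 12, -18, 36, -81, 972/5, -486, 8748/7, …
Weyl lclm of L_f,L_g ⇒ L₀ (ord ≤ 3).
h=∫₀ˣh₀: take L = L₀·Dx.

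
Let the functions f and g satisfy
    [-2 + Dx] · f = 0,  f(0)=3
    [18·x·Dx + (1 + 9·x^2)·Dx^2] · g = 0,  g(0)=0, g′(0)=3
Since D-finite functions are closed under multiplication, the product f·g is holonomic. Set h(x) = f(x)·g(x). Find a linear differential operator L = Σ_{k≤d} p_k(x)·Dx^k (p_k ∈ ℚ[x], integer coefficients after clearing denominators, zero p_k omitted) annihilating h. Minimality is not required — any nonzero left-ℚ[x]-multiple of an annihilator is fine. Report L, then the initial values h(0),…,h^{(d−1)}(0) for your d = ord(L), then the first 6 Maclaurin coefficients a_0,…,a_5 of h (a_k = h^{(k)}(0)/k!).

f: a_k = 3, 6, 6, 4, 2, 4/5, …
g: a_k = 0, 3, 0, -9, 0, 243/5, …
Product ⇒ symmetric product L₀, ord ≤ 2.
L = (4 - 36·x + 36·x^2) + (-4 + 18·x - 36·x^2)·Dx + (1 + 9·x^2)·Dx^2  (order 2).
h: a_k = 0, 9, 18, -9, -42, 489/5, …
ICs: h(0) = 0, h′(0) = 9.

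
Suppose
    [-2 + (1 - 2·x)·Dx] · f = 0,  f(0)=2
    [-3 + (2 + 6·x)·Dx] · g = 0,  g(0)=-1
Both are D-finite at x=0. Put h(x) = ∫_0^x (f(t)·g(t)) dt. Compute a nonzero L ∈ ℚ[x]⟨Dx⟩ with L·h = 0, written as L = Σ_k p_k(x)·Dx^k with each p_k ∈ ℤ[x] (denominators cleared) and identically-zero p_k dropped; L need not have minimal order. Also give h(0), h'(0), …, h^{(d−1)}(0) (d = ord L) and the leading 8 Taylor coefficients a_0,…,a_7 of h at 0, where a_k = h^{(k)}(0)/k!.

L = (7 + 6·x)·Dx + (-2 - 2·x + 12·x^2)·Dx^2  (order 2).
h: a_k = 0, -2, -7/2, -47/12, -215/32, -607/64, -13841/768, -95419/3584, …
ICs: h(0) = 0, h′(0) = -2.

f: a_k = 2, 4, 8, 16, 32, 64, 128, 256, …
g: a_k = -1, -3/2, 9/8, -27/16, 405/128, -1701/256, 15309/1024, -72171/2048, …
Product ⇒ symmetric product L₀, ord ≤ 1.
h=∫₀ˣh₀: take L = L₀·Dx.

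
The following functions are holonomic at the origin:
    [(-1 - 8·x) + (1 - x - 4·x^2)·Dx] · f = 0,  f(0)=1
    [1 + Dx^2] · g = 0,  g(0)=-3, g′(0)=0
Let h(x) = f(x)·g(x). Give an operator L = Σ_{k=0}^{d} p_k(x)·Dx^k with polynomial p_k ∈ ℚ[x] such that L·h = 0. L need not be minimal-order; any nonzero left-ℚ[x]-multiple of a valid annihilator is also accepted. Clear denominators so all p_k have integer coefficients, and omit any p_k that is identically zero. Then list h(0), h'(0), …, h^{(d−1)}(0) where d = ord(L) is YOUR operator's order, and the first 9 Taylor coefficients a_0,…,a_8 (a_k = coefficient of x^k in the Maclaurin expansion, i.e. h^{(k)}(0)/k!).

L = (7 + x + 4·x^2) + (2 + 16·x)·Dx + (-1 + x + 4·x^2)·Dx^2  (order 2).
h: a_k = -3, -3, -27/2, -51/2, -637/8, -1453/8, -120029/240, -294389/240, -14457427/4480, …
ICs: h(0) = -3, h′(0) = -3.

f: a_k = 1, 1, 5, 9, 29, 65, 181, 441, 1165, …
g: a_k = -3, 0, 3/2, 0, -1/8, 0, 1/240, 0, -1/13440, …
L₀ := L_f ⊗_s L_g (sym. prod.), ord ≤ 2.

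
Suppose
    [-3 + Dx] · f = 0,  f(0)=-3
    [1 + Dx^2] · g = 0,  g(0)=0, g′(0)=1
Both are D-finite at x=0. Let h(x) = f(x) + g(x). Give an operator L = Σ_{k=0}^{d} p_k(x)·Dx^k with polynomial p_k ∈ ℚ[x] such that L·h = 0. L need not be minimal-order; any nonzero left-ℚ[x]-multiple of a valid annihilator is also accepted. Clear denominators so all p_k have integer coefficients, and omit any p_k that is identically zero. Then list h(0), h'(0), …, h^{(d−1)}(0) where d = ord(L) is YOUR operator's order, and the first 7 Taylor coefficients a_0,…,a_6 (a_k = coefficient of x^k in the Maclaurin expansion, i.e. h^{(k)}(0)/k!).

f: a_k = -3, -9, -27/2, -27/2, -81/8, -243/40, -243/80, …
g: a_k = 0, 1, 0, -1/6, 0, 1/120, 0, …
L₀ := lclm(L_f,L_g); ord L₀ ≤ 1+2.
L = -3 + Dx - 3·Dx^2 + Dx^3  (order 3).
h: a_k = -3, -8, -27/2, -41/3, -81/8, -91/15, -243/80, …
ICs: h(0) = -3, h′(0) = -8, h′′(0) = -27.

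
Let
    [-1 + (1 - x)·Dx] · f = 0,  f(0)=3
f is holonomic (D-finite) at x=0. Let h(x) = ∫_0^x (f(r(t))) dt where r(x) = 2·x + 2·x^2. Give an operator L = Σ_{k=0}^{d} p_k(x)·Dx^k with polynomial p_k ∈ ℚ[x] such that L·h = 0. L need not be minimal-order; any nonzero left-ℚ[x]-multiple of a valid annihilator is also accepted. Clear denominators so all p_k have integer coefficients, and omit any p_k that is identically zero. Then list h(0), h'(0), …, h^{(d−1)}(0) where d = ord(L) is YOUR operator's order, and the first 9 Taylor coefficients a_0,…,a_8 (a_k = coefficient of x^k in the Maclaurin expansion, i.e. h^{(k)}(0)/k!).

L = (2 + 4·x)·Dx + (-1 + 2·x + 2·x^2)·Dx^2  (order 2).
h: a_k = 0, 3, 3, 6, 12, 132/5, 60, 984/7, 336, …
ICs: h(0) = 0, h′(0) = 3.

f: a_k = 3, 3, 3, 3, 3, 3, 3, 3, 3, …
L₀ from L_f via x↦r, Dx↦r'^{-1}Dx.
Integrate: L := L₀·Dx.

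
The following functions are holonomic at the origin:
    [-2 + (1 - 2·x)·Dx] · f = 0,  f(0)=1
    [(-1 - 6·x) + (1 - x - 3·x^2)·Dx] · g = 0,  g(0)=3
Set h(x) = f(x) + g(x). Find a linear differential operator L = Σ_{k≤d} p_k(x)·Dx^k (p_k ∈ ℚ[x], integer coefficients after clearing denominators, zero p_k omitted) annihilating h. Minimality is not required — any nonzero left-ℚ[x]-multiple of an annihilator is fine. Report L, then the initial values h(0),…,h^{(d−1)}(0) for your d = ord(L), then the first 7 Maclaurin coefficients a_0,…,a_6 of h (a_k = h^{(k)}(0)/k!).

L = (8 - 36·x + 108·x^2 - 72·x^3) + (-2·x - 54·x^2 + 192·x^3 - 144·x^4)·Dx + (-1 + 9·x - 23·x^2 + 6·x^3 + 42·x^4 - 36·x^5)·Dx^2  (order 2).
h: a_k = 4, 5, 16, 29, 73, 152, 355, …
ICs: h(0) = 4, h′(0) = 5.

f: a_k = 1, 2, 4, 8, 16, 32, 64, …
g: a_k = 3, 3, 12, 21, 57, 120, 291, …
f+g: L₀ = lclm(L_f,L_g), ord ≤ 1+1.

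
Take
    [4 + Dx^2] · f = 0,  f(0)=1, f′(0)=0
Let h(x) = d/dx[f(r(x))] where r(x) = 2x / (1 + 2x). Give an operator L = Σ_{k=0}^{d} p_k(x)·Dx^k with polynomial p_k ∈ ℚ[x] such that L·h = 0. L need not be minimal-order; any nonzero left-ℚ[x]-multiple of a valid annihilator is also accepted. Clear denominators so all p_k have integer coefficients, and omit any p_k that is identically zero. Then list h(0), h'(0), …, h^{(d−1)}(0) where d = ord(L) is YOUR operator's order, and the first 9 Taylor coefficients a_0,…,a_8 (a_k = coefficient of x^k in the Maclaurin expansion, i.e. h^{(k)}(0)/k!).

L = (40 + 96·x + 96·x^2) + (12 + 72·x + 144·x^2 + 96·x^3)·Dx + (1 + 8·x + 24·x^2 + 32·x^3 + 16·x^4)·Dx^2  (order 2).
h: a_k = 0, -16, 96, -1024/3, 2560/3, -19712/15, -3584/5, 4820992/315, -2646016/35, …
ICs: h(0) = 0, h′(0) = -16.

f: a_k = 1, 0, -2, 0, 2/3, 0, -4/45, 0, 2/315, …
h₀=f(r): pull back L_f along r ⇒ L₀.
Differentiate: ansatz ord ≤ ord L₀ ⇒ L.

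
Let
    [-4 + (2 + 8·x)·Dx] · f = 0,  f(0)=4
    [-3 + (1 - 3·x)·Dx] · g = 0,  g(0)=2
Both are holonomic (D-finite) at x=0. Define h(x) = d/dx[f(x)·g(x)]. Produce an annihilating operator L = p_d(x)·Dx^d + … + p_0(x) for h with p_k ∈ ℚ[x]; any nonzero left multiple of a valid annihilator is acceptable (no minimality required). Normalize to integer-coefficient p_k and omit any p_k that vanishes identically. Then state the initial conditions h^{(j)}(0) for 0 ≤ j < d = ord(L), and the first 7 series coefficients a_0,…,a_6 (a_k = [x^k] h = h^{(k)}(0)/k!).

L = (26 + 180·x + 108·x^2) + (-5 - 11·x + 54·x^2 + 72·x^3)·Dx  (order 1).
h: a_k = 40, 208, 1032, 3808, 15400, 51408, 194712, …
ICs: h(0) = 40.

f: a_k = 4, 8, -8, 16, -40, 112, -336, …
g: a_k = 2, 6, 18, 54, 162, 486, 1458, …
L₀ := L_f ⊗_s L_g (sym. prod.), ord ≤ 1.
h=h₀': d/dx-closure on L₀ ⇒ L.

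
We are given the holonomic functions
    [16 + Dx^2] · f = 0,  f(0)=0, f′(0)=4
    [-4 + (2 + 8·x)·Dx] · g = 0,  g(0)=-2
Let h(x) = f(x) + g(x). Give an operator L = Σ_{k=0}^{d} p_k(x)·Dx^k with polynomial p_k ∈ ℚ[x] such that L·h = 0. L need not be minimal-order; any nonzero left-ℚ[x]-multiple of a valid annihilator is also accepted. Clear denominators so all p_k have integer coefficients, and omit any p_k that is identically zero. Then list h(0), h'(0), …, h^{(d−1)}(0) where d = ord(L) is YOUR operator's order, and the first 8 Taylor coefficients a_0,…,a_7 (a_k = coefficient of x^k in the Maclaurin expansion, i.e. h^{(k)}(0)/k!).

L = (-224 - 1024·x - 2048·x^2) + (48 + 704·x + 3072·x^2 + 4096·x^3)·Dx + (-14 - 64·x - 128·x^2)·Dx^2 + (3 + 44·x + 192·x^2 + 256·x^3)·Dx^3  (order 3).
h: a_k = -2, 0, 4, -56/3, 20, -712/15, 168, -167344/315, …
ICs: h(0) = -2, h′(0) = 0, h′′(0) = 8.

f: a_k = 0, 4, 0, -32/3, 0, 128/15, 0, -1024/315, …
g: a_k = -2, -4, 4, -8, 20, -56, 168, -528, …
h₀=f+g: left-lcm gives L₀, ord ≤ 3.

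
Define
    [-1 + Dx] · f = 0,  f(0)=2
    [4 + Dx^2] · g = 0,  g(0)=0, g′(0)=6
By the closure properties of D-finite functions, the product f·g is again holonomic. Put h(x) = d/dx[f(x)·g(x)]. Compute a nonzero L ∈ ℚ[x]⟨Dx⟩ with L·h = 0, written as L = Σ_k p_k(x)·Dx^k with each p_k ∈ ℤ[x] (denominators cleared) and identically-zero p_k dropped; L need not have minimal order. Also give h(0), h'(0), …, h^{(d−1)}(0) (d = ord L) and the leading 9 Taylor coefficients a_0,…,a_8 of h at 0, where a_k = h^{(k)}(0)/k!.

f: a_k = 2, 2, 1, 1/3, 1/12, 1/60, 1/360, 1/2520, 1/20160, …
g: a_k = 0, 6, 0, -4, 0, 4/5, 0, -8/105, 0, …
Sym-product of L_f,L_g gives L₀ (≤ ord 2).
Derive L from L₀ (diff closure).
L = 5 - 2·Dx + Dx^2  (order 2).
h: a_k = 12, 24, -6, -24, -19/2, 11/5, 139/60, 2/5, -359/3360, …
ICs: h(0) = 12, h′(0) = 24.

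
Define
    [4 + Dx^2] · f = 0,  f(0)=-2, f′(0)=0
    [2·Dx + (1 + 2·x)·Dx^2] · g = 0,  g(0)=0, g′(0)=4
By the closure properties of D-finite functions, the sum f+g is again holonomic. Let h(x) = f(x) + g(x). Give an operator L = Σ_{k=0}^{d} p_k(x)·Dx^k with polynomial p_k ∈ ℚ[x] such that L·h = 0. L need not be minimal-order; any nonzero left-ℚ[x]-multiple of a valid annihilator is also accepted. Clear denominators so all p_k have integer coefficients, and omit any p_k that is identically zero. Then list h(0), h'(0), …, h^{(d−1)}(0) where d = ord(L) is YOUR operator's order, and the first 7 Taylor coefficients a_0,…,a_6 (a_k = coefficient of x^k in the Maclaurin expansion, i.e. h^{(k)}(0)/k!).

f: a_k = -2, 0, 4, 0, -4/3, 0, 8/45, …
g: a_k = 0, 4, -4, 16/3, -8, 64/5, -64/3, …
h₀=f+g: left-lcm gives L₀, ord ≤ 4.
L = (56 + 32·x + 32·x^2)·Dx + (12 + 40·x + 48·x^2 + 32·x^3)·Dx^2 + (14 + 8·x + 8·x^2)·Dx^3 + (3 + 10·x + 12·x^2 + 8·x^3)·Dx^4  (order 4).
h: a_k = -2, 4, 0, 16/3, -28/3, 64/5, -952/45, …
ICs: h(0) = -2, h′(0) = 4, h′′(0) = 0, h′′′(0) = 32.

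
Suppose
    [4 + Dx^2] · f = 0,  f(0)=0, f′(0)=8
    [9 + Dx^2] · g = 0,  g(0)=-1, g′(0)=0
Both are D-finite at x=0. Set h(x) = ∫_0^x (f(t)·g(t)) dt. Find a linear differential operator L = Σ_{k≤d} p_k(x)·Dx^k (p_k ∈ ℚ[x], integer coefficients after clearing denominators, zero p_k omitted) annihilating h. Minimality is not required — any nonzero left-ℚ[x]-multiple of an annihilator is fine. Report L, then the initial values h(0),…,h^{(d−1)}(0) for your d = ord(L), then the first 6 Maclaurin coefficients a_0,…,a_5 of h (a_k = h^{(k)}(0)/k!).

f: a_k = 0, 8, 0, -16/3, 0, 16/15, …
g: a_k = -1, 0, 9/2, 0, -27/8, 0, …
f·g: L₀ = L_f ⊗_s L_g, ord ≤ 2·2.
h=∫h₀ ⇒ L = L₀·Dx.
L = 25·Dx + 26·Dx^3 + Dx^5  (order 5).
h: a_k = 0, 0, -4, 0, 31/3, 0, …
ICs: h(0) = 0, h′(0) = 0, h′′(0) = -8, h′′′(0) = 0, h′′′′(0) = 248.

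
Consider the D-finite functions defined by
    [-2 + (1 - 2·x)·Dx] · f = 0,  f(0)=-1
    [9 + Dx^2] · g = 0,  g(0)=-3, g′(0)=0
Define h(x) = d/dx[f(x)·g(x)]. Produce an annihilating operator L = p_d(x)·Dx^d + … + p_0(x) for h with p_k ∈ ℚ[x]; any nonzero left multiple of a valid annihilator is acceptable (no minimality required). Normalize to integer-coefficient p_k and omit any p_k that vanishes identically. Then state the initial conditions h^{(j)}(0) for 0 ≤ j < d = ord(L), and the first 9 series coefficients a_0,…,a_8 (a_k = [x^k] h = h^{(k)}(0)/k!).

f: a_k = -1, -2, -4, -8, -16, -32, -64, -128, -256, …
g: a_k = -3, 0, 27/2, 0, -81/8, 0, 243/80, 0, -2187/4480, …
L₀ := L_f ⊗_s L_g (sym. prod.), ord ≤ 2.
h₀' ⇒ L via d/dx closure of L₀.
L = (1 - 36·x + 36·x^2) + (-4 + 8·x)·Dx + (1 - 4·x + 4·x^2)·Dx^2  (order 2).
h: a_k = 6, -3, -9, 33/2, 165/4, 3231/40, 7539/40, 48687/112, 438183/448, …
ICs: h(0) = 6, h′(0) = -3.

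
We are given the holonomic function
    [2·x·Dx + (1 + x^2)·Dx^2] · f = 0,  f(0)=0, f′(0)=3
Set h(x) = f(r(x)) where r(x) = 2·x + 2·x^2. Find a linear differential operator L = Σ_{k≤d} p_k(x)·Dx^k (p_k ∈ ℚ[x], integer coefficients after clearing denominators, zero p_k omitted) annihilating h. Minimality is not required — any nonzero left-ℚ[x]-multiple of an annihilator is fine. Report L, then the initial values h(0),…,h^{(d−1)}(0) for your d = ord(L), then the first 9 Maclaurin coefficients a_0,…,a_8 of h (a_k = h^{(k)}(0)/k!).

L = (-2 + 8·x + 32·x^2 + 48·x^3 + 24·x^4)·Dx + (1 + 2·x + 4·x^2 + 16·x^3 + 20·x^4 + 8·x^5)·Dx^2  (order 2).
h: a_k = 0, 6, 6, -8, -24, -24/5, 88, 960/7, -192, …
ICs: h(0) = 0, h′(0) = 6.

f: a_k = 0, 3, 0, -1, 0, 3/5, 0, -3/7, 0, …
h₀=f(r): pull back L_f along r ⇒ L₀.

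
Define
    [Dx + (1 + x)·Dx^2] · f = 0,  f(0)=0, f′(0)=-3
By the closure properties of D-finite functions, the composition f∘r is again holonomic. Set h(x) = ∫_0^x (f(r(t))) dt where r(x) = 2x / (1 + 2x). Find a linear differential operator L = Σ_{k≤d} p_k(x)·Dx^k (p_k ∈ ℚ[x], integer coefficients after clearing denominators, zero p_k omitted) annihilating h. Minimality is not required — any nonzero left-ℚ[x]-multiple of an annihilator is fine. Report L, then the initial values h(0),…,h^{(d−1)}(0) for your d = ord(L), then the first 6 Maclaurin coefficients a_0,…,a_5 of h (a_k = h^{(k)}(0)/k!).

f: a_k = 0, -3, 3/2, -1, 3/4, -3/5, …
Substitute x→r, Dx→(1/r')Dx; clear ⇒ L₀.
h=∫₀ˣh₀: take L = L₀·Dx.
L = (6 + 16·x)·Dx^2 + (1 + 6·x + 8·x^2)·Dx^3  (order 3).
h: a_k = 0, 0, -3, 6, -14, 36, …
ICs: h(0) = 0, h′(0) = 0, h′′(0) = -6.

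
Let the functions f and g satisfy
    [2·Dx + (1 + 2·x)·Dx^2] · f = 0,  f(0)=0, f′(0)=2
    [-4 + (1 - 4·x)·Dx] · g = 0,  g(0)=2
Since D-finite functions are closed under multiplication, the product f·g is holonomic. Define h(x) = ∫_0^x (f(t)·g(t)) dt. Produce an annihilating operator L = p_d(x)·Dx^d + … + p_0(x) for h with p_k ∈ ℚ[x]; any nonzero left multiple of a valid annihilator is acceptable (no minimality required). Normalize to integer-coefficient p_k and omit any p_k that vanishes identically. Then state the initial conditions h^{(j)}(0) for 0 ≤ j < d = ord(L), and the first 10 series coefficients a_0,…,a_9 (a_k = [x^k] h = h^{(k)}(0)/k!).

L = 8·Dx + (6 + 24·x)·Dx^2 + (-1 + 2·x + 8·x^2)·Dx^3  (order 3).
h: a_k = 0, 0, 2, 4, 40/3, 616/15, 6256/45, 2368/5, 58176/35, 1859392/315, …
ICs: h(0) = 0, h′(0) = 0, h′′(0) = 4.

f: a_k = 0, 2, -2, 8/3, -4, 32/5, -32/3, 128/7, -32, 512/9, …
g: a_k = 2, 8, 32, 128, 512, 2048, 8192, 32768, 131072, 524288, …
Product ⇒ symmetric product L₀, ord ≤ 2.
h=∫₀ˣh₀: take L = L₀·Dx.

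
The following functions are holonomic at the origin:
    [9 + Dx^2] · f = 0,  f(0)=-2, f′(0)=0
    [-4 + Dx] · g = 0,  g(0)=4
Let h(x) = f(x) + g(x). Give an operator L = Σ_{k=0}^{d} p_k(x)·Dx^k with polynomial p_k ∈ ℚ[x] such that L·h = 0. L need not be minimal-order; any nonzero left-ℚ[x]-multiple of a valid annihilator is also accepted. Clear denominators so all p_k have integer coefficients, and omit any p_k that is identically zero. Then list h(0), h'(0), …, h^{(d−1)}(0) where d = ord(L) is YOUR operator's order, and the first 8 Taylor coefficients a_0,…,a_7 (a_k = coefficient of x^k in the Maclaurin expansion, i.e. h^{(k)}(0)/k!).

L = -36 + 9·Dx - 4·Dx^2 + Dx^3  (order 3).
h: a_k = 2, 16, 41, 128/3, 431/12, 512/15, 8921/360, 4096/315, …
ICs: h(0) = 2, h′(0) = 16, h′′(0) = 82.

f: a_k = -2, 0, 9, 0, -27/4, 0, 81/40, 0, …
g: a_k = 4, 16, 32, 128/3, 128/3, 512/15, 1024/45, 4096/315, …
f+g: L₀ = lclm(L_f,L_g), ord ≤ 2+1.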